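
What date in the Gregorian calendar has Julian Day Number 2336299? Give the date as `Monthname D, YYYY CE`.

JDN 2451545 is 1 Jan 2000; 2336299 is −115246 days from there.

June 19, 1684 CE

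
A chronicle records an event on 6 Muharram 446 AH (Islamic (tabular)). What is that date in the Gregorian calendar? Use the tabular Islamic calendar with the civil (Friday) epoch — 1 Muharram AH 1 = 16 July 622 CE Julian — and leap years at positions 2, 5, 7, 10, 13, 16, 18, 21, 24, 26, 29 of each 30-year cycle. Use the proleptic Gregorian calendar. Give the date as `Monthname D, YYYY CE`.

April 23, 1054 CE

Julian Day Number of the source date = 2106138.
Converting JDN 2106138 to the Gregorian calendar gives 23 April 1054 CE.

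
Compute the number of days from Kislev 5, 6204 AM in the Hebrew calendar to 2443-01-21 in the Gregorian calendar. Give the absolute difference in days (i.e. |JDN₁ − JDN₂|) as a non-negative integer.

311

JDN of the first date = 2613679.
JDN of the second date = 2613368.
|2613368 − 2613679| = 311.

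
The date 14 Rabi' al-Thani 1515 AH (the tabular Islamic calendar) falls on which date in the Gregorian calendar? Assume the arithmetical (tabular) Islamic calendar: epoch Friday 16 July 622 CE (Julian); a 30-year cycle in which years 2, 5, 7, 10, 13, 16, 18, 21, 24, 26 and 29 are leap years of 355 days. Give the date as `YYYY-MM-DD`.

Julian Day Number of the source date = 2485053.
Converting JDN 2485053 to the Gregorian calendar gives 28 September 2091 CE.

2091-09-28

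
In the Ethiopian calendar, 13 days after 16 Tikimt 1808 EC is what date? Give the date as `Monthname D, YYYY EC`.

Counting 13 days forward from JDN 2384273 reaches JDN 2384286, which is Tikimt 29, 1808 EC.

Tikimt 29, 1808 EC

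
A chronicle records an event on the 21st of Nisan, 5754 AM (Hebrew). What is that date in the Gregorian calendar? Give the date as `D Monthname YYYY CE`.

2 April 1994 CE

Both dates share Julian Day Number 2449445; in the Gregorian calendar that is 2 April 1994 CE.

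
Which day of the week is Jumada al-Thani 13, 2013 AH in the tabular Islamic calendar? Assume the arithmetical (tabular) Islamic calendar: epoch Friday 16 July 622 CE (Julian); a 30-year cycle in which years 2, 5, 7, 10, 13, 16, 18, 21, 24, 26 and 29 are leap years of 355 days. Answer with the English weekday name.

This is JDN 2661586 (27 January 2575 Gregorian).
JDN 2661586 mod 7 = 4, and JDN 0 was a Monday, so this is a Friday.

Friday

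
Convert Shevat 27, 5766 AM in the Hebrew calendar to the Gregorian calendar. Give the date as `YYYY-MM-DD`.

2006-02-25

Julian Day Number of the source date = 2453792.
Converting JDN 2453792 to the Gregorian calendar gives 25 February 2006 CE.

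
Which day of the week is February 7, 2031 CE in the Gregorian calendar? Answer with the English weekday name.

Friday

2462905 ≡ 4 (mod 7); counting from Monday = 0 gives Friday.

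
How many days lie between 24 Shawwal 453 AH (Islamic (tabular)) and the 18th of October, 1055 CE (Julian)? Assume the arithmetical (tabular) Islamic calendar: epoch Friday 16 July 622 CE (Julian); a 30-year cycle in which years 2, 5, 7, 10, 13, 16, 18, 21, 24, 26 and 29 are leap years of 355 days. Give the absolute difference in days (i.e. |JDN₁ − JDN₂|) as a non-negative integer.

JDN of the first date = 2108903.
JDN of the second date = 2106687.
|2106687 − 2108903| = 2216.

2216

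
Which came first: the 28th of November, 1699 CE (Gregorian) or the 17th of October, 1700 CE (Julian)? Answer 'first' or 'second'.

The two dates have Julian Day Numbers 2341939 and 2342273 respectively.
Since 2341939 < 2342273, the first date comes first.

first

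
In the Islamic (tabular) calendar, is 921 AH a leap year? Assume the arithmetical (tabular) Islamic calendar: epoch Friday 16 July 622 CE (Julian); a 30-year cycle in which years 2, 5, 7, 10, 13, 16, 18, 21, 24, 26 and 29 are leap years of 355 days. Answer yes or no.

Year 921 AH is year 21 of its 30-year cycle; leap positions are 2, 5, 7, 10, 13, 16, 18, 21, 24, 26, 29, so it is a leap year (355 days).

yes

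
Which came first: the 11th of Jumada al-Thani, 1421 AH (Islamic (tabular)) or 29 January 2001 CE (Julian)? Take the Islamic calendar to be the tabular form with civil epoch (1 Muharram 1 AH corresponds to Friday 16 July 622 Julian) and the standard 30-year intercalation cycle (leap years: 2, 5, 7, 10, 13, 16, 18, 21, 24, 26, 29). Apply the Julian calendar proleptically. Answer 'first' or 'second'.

The two dates have Julian Day Numbers 2451799 and 2451952 respectively.
Since 2451799 < 2451952, the first date comes first.

first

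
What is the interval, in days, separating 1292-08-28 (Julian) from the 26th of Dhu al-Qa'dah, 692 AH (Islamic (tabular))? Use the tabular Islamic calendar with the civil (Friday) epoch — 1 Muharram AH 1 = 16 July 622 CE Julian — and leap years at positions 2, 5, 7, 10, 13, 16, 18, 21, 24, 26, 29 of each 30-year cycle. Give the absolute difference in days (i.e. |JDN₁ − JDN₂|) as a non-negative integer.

First date → JDN 2193201; second date → JDN 2193627.
The interval is |2193201 − 2193627| = 426 days.

426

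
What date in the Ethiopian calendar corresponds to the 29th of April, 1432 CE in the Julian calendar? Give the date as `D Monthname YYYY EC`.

4 Ginbot 1424 EC

Both dates share Julian Day Number 2244215; in the Ethiopian calendar that is 4 Ginbot 1424 EC.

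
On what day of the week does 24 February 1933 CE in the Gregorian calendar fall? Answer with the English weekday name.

2427128 ≡ 4 (mod 7); counting from Monday = 0 gives Friday.

Friday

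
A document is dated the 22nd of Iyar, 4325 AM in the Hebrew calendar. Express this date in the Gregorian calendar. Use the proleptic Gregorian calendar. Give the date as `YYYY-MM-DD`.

Julian Day Number of the source date = 1927553.
Converting JDN 1927553 to the Gregorian calendar gives 11 May 565 CE.

0565-05-11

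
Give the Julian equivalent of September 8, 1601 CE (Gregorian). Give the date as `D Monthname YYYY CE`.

29 August 1601 CE

For dates in this range the Gregorian date is 10 days ahead of the Julian.
8 September 1601 Gregorian − 10 days → 29 August 1601 Julian.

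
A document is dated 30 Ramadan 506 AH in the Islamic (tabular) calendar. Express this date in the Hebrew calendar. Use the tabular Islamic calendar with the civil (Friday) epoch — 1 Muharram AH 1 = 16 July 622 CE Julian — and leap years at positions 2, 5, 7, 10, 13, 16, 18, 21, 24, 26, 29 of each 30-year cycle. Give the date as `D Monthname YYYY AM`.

Both dates share Julian Day Number 2127660; in the Hebrew calendar that is 1 Nisan 4873 AM.

1 Nisan 4873 AM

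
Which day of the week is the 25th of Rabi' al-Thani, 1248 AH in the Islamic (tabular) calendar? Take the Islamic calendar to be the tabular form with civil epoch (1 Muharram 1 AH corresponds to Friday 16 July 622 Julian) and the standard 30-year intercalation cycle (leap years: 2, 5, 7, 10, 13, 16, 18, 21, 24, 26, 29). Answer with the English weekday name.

In the Gregorian calendar this is 21 September 1832 (JDN 2390448).
JDN 2390448 mod 7 = 4, and JDN 0 was a Monday, so this is a Friday.

Friday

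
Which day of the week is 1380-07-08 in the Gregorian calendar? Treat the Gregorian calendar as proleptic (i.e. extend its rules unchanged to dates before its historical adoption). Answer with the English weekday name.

2225284 ≡ 5 (mod 7); counting from Monday = 0 gives Saturday.

Saturday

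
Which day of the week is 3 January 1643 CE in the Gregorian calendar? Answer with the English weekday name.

2321156 ≡ 5 (mod 7); counting from Monday = 0 gives Saturday.

Saturday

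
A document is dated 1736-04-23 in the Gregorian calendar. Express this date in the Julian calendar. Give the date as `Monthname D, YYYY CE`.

At this point the Julian calendar is 11 days behind the Gregorian.
23 April 1736 Gregorian − 11 days → 12 April 1736 Julian.

April 12, 1736 CE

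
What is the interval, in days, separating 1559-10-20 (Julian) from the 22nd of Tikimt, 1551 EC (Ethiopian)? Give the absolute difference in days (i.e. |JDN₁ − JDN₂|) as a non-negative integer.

366

First date → JDN 2290775; second date → JDN 2290409.
The interval is |2290775 − 2290409| = 366 days.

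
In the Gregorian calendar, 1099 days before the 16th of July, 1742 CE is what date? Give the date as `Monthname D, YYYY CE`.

July 13, 1739 CE

The starting date is JDN 2357509; 2357509 − 1099 = 2356410.
JDN 2356410 corresponds to July 13, 1739 CE.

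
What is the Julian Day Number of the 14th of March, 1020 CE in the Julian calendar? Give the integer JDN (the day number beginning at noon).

In the proleptic Gregorian calendar the same day is 20 March 1020.
JDN 2451545 is 1 January 2000 CE (Gregorian); the target day is −357859 days from there, so JDN = 2093686.

2093686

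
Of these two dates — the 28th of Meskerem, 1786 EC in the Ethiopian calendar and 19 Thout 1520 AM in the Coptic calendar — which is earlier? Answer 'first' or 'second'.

Converting both to JDN: 2376219 vs 2379863; the smaller is the first.

first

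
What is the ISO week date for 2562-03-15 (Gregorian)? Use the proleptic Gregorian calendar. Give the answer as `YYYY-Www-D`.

The weekday is Monday (ISO weekday 1).
That Monday belongs to ISO week 11 of ISO year 2562.

2562-W11-1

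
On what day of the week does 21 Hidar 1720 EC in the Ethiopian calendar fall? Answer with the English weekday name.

Saturday

In the Gregorian calendar this is 29 November 1727 (JDN 2352166).
Since JDN mod 7 = 5 (0 = Monday), the day is Saturday.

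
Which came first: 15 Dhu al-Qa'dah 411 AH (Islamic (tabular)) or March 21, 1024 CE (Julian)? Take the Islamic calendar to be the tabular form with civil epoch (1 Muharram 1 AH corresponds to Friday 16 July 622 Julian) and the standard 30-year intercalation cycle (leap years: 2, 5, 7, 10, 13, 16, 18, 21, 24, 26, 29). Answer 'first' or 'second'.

first

The two dates have Julian Day Numbers 2094039 and 2095154 respectively.
Since 2094039 < 2095154, the first date comes first.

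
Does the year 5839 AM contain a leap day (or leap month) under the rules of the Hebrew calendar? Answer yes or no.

Hebrew year 5839 is year 6 of its 19-year Metonic cycle; leap years are at positions 3, 6, 8, 11, 14, 17, 19, so it is a leap year (13 months).

yes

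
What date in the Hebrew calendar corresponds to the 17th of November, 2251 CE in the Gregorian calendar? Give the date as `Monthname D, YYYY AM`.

Both dates share Julian Day Number 2543541; in the Hebrew calendar that is 2 Kislev 6012 AM.

Kislev 2, 6012 AM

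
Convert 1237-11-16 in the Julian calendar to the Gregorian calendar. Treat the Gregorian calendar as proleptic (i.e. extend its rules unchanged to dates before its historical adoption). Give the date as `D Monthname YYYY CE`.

At this point the Julian calendar is 7 days behind the Gregorian.
16 November 1237 Julian + 7 days → 23 November 1237 Gregorian.

23 November 1237 CE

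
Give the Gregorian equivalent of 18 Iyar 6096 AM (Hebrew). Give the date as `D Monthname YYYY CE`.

30 April 2336 CE

Both dates share Julian Day Number 2574386; in the Gregorian calendar that is 30 April 2336 CE.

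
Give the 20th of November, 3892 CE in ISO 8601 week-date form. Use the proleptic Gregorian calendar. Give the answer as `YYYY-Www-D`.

3892-W46-7

The weekday is Sunday (ISO weekday 7).
That Sunday belongs to ISO week 46 of ISO year 3892.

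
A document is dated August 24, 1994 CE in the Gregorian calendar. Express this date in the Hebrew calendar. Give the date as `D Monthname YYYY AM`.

Julian Day Number of the source date = 2449589.
Converting JDN 2449589 to the Hebrew calendar gives 17 Elul 5754 AM.

17 Elul 5754 AM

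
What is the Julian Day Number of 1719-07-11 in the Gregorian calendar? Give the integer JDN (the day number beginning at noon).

JDN 2451545 is 1 January 2000 CE (Gregorian); the target day is −102442 days from there, so JDN = 2349103.

2349103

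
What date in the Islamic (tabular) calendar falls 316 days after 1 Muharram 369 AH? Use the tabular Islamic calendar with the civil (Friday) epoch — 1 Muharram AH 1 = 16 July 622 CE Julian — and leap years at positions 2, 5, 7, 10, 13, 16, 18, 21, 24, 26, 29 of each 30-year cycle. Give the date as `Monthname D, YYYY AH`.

Dhu al-Qa'dah 22, 369 AH

Counting 316 days forward from JDN 2078847 reaches JDN 2079163, which is Dhu al-Qa'dah 22, 369 AH.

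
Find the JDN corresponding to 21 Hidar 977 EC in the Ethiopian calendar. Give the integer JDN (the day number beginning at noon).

Equivalently 22 November 984 (proleptic Gregorian).
JDN 2299161 is 15 October 1582 CE (Gregorian); the target day is −218376 days from there, so JDN = 2080785.

2080785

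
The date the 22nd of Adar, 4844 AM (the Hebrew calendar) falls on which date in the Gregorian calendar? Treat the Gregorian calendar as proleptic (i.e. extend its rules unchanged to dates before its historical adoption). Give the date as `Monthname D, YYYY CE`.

March 8, 1084 CE

Julian Day Number of the source date = 2117050.
Converting JDN 2117050 to the Gregorian calendar gives 8 March 1084 CE.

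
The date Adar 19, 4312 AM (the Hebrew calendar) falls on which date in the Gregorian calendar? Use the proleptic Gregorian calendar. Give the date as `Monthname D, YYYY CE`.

Julian Day Number of the source date = 1922736.
Converting JDN 1922736 to the Gregorian calendar gives 3 March 552 CE.

March 3, 552 CE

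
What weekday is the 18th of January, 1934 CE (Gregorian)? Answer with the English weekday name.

Thursday

JDN 2427456 mod 7 = 3, and JDN 0 was a Monday, so this is a Thursday.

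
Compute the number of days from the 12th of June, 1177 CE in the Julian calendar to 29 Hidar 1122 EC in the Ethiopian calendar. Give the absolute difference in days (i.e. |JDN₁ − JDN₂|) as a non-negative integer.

17366

First date → JDN 2151120; second date → JDN 2133754.
The interval is |2151120 − 2133754| = 17366 days.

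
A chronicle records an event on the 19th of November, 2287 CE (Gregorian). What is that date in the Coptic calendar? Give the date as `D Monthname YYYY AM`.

7 Hathor 2004 AM

Both dates share Julian Day Number 2556692; in the Coptic calendar that is 7 Hathor 2004 AM.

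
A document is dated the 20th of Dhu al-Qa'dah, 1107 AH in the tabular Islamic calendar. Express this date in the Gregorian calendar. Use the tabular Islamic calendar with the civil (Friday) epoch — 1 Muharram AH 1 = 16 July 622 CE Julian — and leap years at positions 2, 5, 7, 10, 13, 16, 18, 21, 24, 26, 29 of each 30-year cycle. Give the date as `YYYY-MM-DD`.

1696-06-21

Julian Day Number of the source date = 2340684.
Converting JDN 2340684 to the Gregorian calendar gives 21 June 1696 CE.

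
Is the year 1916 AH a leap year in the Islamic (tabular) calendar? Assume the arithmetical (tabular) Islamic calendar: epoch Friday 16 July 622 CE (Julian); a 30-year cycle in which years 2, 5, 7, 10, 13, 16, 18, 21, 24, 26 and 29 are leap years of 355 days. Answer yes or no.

Year 1916 AH is year 26 of its 30-year cycle; leap positions are 2, 5, 7, 10, 13, 16, 18, 21, 24, 26, 29, so it is a leap year (355 days).

yes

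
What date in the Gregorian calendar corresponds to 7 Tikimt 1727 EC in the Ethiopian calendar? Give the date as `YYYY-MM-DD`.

1734-10-15

Both dates share Julian Day Number 2354678; in the Gregorian calendar that is 15 October 1734 CE.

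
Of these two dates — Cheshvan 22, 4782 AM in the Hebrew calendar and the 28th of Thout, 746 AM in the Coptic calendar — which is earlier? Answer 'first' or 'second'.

first

First date → JDN 2094283; second date → JDN 2097168.
JDN 2094283 < JDN 2097168, so the first date is earlier.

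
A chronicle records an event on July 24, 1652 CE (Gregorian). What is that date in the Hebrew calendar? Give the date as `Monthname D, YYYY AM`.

Av 19, 5412 AM

Both dates share Julian Day Number 2324646; in the Hebrew calendar that is 19 Av 5412 AM.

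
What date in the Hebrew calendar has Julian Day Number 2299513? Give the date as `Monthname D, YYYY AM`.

Tishrei 16, 5344 AM

The Gregorian equivalent of JDN 2299513 is 2 October 1583.
In the Hebrew calendar that day is Tishrei 16, 5344 AM.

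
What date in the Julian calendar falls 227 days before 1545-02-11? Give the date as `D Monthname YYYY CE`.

Counting 227 days back from JDN 2285411 reaches JDN 2285184, which is 29 June 1544 CE.

29 June 1544 CE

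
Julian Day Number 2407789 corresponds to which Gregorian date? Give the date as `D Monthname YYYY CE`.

14 March 1880 CE

Counting from JDN 2299161 = 15 Oct 1582 gives an offset of 108628 days.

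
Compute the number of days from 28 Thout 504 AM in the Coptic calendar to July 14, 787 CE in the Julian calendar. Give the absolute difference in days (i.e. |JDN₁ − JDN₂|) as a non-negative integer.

First date → JDN 2008778; second date → JDN 2008704.
The interval is |2008778 − 2008704| = 74 days.

74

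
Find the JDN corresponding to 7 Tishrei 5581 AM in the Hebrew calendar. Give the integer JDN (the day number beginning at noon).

2386059

Equivalently 15 September 1820 (Gregorian).
JDN 2299161 is 15 October 1582 CE (Gregorian); the target day is +86898 days from there, so JDN = 2386059.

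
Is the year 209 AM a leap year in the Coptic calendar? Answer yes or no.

no

209 mod 4 = 1; in the Coptic calendar a year is leap when year mod 4 = 3, so it is a common year.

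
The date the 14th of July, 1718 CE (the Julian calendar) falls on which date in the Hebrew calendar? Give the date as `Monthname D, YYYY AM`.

Both dates share Julian Day Number 2348752; in the Hebrew calendar that is 26 Tammuz 5478 AM.

Tammuz 26, 5478 AM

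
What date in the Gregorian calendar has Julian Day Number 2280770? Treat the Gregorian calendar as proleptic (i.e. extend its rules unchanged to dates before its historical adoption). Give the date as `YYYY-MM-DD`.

Counting from JDN 2299161 = 15 Oct 1582 gives an offset of -18391 days.

1532-06-08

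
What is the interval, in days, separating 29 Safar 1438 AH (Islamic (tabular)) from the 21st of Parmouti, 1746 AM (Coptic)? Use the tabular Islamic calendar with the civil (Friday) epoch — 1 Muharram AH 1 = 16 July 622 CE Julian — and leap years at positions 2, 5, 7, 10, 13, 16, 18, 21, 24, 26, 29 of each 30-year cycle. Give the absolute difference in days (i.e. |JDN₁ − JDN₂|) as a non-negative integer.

4898

JDN of the first date = 2457723.
JDN of the second date = 2462621.
|2462621 − 2457723| = 4898.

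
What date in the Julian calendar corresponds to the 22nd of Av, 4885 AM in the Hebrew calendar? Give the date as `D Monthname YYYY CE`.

The source date corresponds to 31 July 1125 in the proleptic Gregorian calendar (JDN 2132169).
That day falls on 24 July 1125 CE in the Julian calendar.

24 July 1125 CE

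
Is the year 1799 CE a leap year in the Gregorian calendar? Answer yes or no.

no

1799 is not divisible by 4, so it is a common year.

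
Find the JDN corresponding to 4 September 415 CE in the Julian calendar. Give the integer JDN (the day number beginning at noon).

Equivalently 5 September 415 (proleptic Gregorian).
JDN 2299161 is 15 October 1582 CE (Gregorian); the target day is −426278 days from there, so JDN = 1872883.

1872883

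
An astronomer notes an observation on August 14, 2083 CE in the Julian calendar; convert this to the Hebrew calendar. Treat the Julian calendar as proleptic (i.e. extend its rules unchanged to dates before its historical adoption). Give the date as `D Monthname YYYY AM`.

Both dates share Julian Day Number 2482099; in the Hebrew calendar that is 13 Elul 5843 AM.

13 Elul 5843 AM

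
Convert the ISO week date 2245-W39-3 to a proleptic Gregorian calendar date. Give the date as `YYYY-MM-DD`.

ISO week 1 of 2245 is the week containing the first Thursday of 2245.
Week 39, day 3 (Wednesday) lands on 2245-09-24.

2245-09-24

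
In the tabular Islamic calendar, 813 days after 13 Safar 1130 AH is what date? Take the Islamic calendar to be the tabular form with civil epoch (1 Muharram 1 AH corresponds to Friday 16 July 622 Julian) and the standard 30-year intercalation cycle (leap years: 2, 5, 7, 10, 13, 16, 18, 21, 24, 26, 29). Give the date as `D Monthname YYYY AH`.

29 Jumada al-Awwal 1132 AH

Counting 813 days forward from JDN 2348562 reaches JDN 2349375, which is 29 Jumada al-Awwal 1132 AH.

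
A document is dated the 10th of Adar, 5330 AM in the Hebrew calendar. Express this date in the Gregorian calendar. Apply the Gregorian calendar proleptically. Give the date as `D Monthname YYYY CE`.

25 February 1570 CE

Both dates share Julian Day Number 2294546; in the Gregorian calendar that is 25 February 1570 CE.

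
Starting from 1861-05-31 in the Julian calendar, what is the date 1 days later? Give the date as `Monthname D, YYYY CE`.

JDN of 1861-05-31 = 2400939.
2400939 + 1 = 2400940.
JDN 2400940 in the Julian calendar is June 1, 1861 CE.

June 1, 1861 CE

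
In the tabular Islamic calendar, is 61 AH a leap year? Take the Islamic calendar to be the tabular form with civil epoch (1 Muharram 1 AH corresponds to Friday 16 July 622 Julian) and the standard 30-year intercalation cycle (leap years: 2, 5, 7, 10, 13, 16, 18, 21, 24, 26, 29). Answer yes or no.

no

Year 61 AH is year 1 of its 30-year cycle; leap positions are 2, 5, 7, 10, 13, 16, 18, 21, 24, 26, 29, so it is a common year (354 days).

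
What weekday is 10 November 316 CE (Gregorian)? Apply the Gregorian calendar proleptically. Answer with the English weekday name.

JDN 1836790 mod 7 = 4, and JDN 0 was a Monday, so this is a Friday.

Friday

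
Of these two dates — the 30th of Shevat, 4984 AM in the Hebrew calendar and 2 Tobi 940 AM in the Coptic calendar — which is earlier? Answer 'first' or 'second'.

second

Converting both to JDN: 2168146 vs 2168121; the smaller is the second.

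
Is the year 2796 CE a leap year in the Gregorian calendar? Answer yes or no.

yes

2796 is divisible by 4 and not by 100, so it is a leap year.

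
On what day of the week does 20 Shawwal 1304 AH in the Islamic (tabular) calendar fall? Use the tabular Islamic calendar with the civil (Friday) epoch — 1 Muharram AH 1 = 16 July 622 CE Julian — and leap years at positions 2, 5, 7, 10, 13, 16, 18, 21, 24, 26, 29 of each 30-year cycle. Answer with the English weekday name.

Tuesday

This is JDN 2410465 (12 July 1887 Gregorian).
Since JDN mod 7 = 1 (0 = Monday), the day is Tuesday.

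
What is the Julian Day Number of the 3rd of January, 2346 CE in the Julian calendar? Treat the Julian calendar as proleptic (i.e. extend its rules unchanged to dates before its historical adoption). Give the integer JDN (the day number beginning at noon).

2577937

In the Gregorian calendar the same day is 19 January 2346.
JDN 2451545 is 1 January 2000 CE (Gregorian); the target day is +126392 days from there, so JDN = 2577937.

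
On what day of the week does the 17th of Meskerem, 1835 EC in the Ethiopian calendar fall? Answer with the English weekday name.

Monday

This is JDN 2394105 (26 September 1842 Gregorian).
2394105 ≡ 0 (mod 7); counting from Monday = 0 gives Monday.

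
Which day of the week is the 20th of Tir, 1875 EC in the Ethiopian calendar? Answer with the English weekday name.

Saturday

This is JDN 2408838 (27 January 1883 Gregorian).
2408838 ≡ 5 (mod 7); counting from Monday = 0 gives Saturday.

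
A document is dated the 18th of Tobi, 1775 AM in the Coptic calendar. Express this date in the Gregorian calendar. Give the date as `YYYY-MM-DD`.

Both dates share Julian Day Number 2473120; in the Gregorian calendar that is 26 January 2059 CE.

2059-01-26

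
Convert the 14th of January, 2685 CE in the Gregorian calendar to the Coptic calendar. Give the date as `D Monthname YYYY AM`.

1 Tobi 2401 AM

Julian Day Number of the source date = 2701750.
Converting JDN 2701750 to the Coptic calendar gives 1 Tobi 2401 AM.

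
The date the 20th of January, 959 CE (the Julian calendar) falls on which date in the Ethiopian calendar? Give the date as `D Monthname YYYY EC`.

25 Tir 951 EC

Both dates share Julian Day Number 2071352; in the Ethiopian calendar that is 25 Tir 951 EC.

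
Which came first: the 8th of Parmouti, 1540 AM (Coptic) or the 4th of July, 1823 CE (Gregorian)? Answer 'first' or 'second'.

second

The two dates have Julian Day Numbers 2387367 and 2387081 respectively.
Since 2387081 < 2387367, the second date comes first.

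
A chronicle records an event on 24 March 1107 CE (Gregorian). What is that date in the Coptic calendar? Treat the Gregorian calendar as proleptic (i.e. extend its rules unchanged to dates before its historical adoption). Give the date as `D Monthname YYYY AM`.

Julian Day Number of the source date = 2125465.
Converting JDN 2125465 to the Coptic calendar gives 21 Paremhat 823 AM.

21 Paremhat 823 AM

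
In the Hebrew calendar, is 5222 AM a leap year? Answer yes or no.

no

Hebrew year 5222 is year 16 of its 19-year Metonic cycle; leap years are at positions 3, 6, 8, 11, 14, 17, 19, so it is a common year (12 months).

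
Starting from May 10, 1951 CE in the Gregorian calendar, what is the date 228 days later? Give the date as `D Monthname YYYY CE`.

24 December 1951 CE

The starting date is JDN 2433777; 2433777 + 228 = 2434005.
JDN 2434005 corresponds to 24 December 1951 CE.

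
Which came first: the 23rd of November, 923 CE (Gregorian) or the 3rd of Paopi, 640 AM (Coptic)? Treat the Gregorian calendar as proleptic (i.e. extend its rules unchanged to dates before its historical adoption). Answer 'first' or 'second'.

The two dates have Julian Day Numbers 2058505 and 2058457 respectively.
Since 2058457 < 2058505, the second date comes first.

second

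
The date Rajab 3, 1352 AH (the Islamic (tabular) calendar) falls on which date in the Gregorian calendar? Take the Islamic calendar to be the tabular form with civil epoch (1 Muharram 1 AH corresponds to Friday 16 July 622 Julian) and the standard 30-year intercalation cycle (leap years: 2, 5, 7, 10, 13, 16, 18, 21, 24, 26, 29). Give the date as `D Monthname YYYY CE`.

Both dates share Julian Day Number 2427368; in the Gregorian calendar that is 22 October 1933 CE.

22 October 1933 CE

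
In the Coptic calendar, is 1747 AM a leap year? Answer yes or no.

1747 mod 4 = 3; in the Coptic calendar a year is leap when year mod 4 = 3, so it is a leap year.

yes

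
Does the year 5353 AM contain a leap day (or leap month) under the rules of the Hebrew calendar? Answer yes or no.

yes

Hebrew year 5353 is year 14 of its 19-year Metonic cycle; leap years are at positions 3, 6, 8, 11, 14, 17, 19, so it is a leap year (13 months).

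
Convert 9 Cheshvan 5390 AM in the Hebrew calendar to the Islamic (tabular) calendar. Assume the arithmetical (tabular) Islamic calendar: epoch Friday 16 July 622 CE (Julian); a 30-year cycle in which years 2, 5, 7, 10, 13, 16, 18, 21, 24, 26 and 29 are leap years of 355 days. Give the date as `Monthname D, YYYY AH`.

Rabi' al-Awwal 8, 1039 AH

The source date corresponds to 26 October 1629 in the Gregorian calendar (JDN 2316339).
That day falls on 8 Rabi' al-Awwal 1039 AH in the tabular Islamic calendar.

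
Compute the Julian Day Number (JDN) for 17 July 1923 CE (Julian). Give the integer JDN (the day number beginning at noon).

2423631

In the Gregorian calendar the same day is 30 July 1923.
JDN 2451545 is 1 January 2000 CE (Gregorian); the target day is −27914 days from there, so JDN = 2423631.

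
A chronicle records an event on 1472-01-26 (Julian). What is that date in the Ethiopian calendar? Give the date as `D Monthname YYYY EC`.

30 Tir 1464 EC

Julian Day Number of the source date = 2258731.
Converting JDN 2258731 to the Ethiopian calendar gives 30 Tir 1464 EC.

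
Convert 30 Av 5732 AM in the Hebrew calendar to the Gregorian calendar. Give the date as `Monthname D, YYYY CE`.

August 10, 1972 CE

Julian Day Number of the source date = 2441540.
Converting JDN 2441540 to the Gregorian calendar gives 10 August 1972 CE.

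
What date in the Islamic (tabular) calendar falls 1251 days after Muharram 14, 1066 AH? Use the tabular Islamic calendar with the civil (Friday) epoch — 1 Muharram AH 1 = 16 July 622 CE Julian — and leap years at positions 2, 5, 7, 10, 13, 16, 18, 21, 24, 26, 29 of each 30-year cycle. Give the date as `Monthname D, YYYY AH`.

Rajab 24, 1069 AH

Counting 1251 days forward from JDN 2325853 reaches JDN 2327104, which is Rajab 24, 1069 AH.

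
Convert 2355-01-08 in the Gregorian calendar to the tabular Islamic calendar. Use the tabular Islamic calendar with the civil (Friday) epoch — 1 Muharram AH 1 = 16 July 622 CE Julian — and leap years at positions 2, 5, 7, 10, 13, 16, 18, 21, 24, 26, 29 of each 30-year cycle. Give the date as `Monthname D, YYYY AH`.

Sha'ban 23, 1786 AH

Julian Day Number of the source date = 2581213.
Converting JDN 2581213 to the tabular Islamic calendar gives 23 Sha'ban 1786 AH.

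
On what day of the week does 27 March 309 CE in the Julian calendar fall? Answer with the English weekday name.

Equivalently 28 March 309 Gregorian, JDN 1834006.
JDN 1834006 mod 7 = 6, and JDN 0 was a Monday, so this is a Sunday.

Sunday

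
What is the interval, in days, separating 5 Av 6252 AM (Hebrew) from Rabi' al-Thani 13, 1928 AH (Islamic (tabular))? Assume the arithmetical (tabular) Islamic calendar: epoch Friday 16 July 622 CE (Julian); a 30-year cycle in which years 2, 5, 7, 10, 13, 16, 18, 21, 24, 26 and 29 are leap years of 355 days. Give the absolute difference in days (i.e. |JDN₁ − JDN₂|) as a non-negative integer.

JDN of the first date = 2631455.
JDN of the second date = 2631406.
|2631406 − 2631455| = 49.

49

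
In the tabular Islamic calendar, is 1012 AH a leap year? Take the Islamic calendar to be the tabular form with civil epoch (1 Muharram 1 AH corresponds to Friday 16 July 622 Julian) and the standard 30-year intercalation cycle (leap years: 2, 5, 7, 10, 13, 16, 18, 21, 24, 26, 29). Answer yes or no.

no

Year 1012 AH is year 22 of its 30-year cycle; leap positions are 2, 5, 7, 10, 13, 16, 18, 21, 24, 26, 29, so it is a common year (354 days).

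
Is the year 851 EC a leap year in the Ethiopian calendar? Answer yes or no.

yes

851 mod 4 = 3; in the Ethiopian calendar a year is leap when year mod 4 = 3, so it is a leap year.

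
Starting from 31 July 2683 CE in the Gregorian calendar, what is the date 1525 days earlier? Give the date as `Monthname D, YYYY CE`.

May 28, 2679 CE

JDN of 31 July 2683 CE = 2701217.
2701217 − 1525 = 2699692.
JDN 2699692 in the Gregorian calendar is May 28, 2679 CE.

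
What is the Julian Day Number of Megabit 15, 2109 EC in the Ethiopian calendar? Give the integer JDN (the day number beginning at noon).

In the Gregorian calendar the same day is 25 March 2117.
JDN 2451545 is 1 January 2000 CE (Gregorian); the target day is +42817 days from there, so JDN = 2494362.

2494362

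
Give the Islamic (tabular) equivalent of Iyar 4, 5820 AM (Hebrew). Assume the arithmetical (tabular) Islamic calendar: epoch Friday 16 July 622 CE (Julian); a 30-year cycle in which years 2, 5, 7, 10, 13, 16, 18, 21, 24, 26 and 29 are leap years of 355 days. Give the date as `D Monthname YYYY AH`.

3 Dhu al-Hijjah 1482 AH

Julian Day Number of the source date = 2473584.
Converting JDN 2473584 to the tabular Islamic calendar gives 3 Dhu al-Hijjah 1482 AH.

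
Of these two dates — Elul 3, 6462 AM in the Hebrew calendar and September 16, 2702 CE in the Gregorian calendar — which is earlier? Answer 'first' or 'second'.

Converting both to JDN: 2708175 vs 2708203; the smaller is the first.

first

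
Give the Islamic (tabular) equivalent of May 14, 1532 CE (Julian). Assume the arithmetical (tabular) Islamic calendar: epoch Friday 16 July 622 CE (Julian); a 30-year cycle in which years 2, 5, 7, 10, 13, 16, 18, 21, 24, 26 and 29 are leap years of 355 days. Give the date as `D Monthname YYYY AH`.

8 Shawwal 938 AH

Both dates share Julian Day Number 2280755; in the tabular Islamic calendar that is 8 Shawwal 938 AH.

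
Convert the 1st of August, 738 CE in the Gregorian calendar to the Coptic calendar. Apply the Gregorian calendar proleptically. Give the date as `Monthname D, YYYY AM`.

Both dates share Julian Day Number 1990821; in the Coptic calendar that is 4 Mesori 454 AM.

Mesori 4, 454 AM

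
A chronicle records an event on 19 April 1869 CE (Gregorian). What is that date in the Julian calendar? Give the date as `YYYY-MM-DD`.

1869-04-07

The Julian–Gregorian offset here is 12 days (Julian trailing).
19 April 1869 Gregorian − 12 days → 7 April 1869 Julian.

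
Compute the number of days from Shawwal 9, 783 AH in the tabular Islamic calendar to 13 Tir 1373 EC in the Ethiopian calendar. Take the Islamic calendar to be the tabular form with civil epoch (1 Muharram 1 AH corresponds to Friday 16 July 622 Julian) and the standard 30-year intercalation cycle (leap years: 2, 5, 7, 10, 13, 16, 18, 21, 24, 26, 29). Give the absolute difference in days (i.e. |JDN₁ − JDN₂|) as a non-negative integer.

JDN of the first date = 2225829.
JDN of the second date = 2225476.
|2225476 − 2225829| = 353.

353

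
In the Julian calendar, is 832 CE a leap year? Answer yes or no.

832 mod 4 = 0, so it is a leap year in the Julian calendar.

yes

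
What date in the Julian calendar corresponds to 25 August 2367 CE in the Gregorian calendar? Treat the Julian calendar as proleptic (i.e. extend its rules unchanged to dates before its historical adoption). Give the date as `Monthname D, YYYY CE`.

At this point the Julian calendar is 16 days behind the Gregorian.
25 August 2367 Gregorian − 16 days → 9 August 2367 Julian.

August 9, 2367 CE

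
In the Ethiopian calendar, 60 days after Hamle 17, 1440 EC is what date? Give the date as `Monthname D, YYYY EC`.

Meskerem 12, 1441 EC

The starting date is JDN 2250132; 2250132 + 60 = 2250192.
JDN 2250192 corresponds to Meskerem 12, 1441 EC.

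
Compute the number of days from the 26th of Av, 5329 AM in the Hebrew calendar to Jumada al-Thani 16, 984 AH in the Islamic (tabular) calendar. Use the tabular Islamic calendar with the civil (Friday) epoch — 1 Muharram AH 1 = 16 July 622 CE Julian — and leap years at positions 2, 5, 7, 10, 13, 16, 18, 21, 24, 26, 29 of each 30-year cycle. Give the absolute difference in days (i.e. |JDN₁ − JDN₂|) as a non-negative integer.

2589

First date → JDN 2294356; second date → JDN 2296945.
The interval is |2294356 − 2296945| = 2589 days.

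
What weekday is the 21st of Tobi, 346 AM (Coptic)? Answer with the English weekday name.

Tuesday

In the proleptic Gregorian calendar this is 19 January 630 (JDN 1951181).
1951181 ≡ 1 (mod 7); counting from Monday = 0 gives Tuesday.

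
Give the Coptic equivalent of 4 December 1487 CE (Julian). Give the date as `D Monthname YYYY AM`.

7 Koiak 1204 AM

Both dates share Julian Day Number 2264522; in the Coptic calendar that is 7 Koiak 1204 AM.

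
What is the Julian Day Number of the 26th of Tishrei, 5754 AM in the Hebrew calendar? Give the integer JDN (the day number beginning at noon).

In the Gregorian calendar the same day is 11 October 1993.
JDN 2299161 is 15 October 1582 CE (Gregorian); the target day is +150111 days from there, so JDN = 2449272.

2449272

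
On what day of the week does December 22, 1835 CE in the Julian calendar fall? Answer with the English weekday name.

In the Gregorian calendar this is 3 January 1836 (JDN 2391647).
2391647 ≡ 6 (mod 7); counting from Monday = 0 gives Sunday.

Sunday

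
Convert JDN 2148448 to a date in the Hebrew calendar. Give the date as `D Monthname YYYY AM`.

JDN 2148448 is 24 February 1170 in the proleptic Gregorian calendar.
In the Hebrew calendar that day is 30 Shevat 4930 AM.

30 Shevat 4930 AM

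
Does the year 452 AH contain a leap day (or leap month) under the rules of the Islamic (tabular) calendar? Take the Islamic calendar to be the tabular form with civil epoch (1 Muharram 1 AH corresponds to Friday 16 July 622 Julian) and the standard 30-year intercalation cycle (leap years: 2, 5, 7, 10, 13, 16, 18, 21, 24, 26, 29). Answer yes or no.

Year 452 AH is year 2 of its 30-year cycle; leap positions are 2, 5, 7, 10, 13, 16, 18, 21, 24, 26, 29, so it is a leap year (355 days).

yes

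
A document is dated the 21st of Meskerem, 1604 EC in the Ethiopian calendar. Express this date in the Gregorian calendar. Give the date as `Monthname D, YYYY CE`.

September 29, 1611 CE

Both dates share Julian Day Number 2309737; in the Gregorian calendar that is 29 September 1611 CE.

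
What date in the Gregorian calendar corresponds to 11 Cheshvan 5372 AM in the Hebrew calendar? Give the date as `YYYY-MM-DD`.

1611-10-18

Both dates share Julian Day Number 2309756; in the Gregorian calendar that is 18 October 1611 CE.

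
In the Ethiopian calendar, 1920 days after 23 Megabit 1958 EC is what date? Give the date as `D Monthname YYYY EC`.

27 Sene 1963 EC

Counting 1920 days forward from JDN 2439217 reaches JDN 2441137, which is 27 Sene 1963 EC.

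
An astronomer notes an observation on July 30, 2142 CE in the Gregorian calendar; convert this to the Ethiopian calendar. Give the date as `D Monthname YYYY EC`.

Both dates share Julian Day Number 2503620; in the Ethiopian calendar that is 22 Hamle 2134 EC.

22 Hamle 2134 EC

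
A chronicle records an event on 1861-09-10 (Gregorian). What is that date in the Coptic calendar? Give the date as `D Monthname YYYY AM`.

Both dates share Julian Day Number 2401029; in the Coptic calendar that is 1 Thout 1578 AM.

1 Thout 1578 AM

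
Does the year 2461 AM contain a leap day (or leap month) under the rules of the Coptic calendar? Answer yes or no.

2461 mod 4 = 1; in the Coptic calendar a year is leap when year mod 4 = 3, so it is a common year.

no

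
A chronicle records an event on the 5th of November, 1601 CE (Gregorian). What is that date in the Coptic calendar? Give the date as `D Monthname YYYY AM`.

29 Paopi 1318 AM

Both dates share Julian Day Number 2306122; in the Coptic calendar that is 29 Paopi 1318 AM.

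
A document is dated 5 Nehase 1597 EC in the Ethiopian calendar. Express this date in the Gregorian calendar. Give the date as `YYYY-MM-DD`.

1605-08-08

Both dates share Julian Day Number 2307494; in the Gregorian calendar that is 8 August 1605 CE.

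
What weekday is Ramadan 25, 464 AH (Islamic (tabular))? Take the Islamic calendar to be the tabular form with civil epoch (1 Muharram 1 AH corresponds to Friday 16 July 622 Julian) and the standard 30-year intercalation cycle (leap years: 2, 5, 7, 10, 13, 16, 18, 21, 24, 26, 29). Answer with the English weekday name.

This is JDN 2112772 (21 June 1072 Gregorian).
Since JDN mod 7 = 4 (0 = Monday), the day is Friday.

Friday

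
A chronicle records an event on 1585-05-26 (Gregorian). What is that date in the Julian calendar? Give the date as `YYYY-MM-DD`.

1585-05-16

The Julian–Gregorian offset here is 10 days (Julian trailing).
26 May 1585 Gregorian − 10 days → 16 May 1585 Julian.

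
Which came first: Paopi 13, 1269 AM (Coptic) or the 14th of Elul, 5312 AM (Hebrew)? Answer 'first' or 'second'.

second

First date → JDN 2288209; second date → JDN 2288172.
JDN 2288172 < JDN 2288209, so the second date is earlier.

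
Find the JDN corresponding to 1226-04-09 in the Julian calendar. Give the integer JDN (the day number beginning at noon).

In the proleptic Gregorian calendar the same day is 16 April 1226.
JDN 2299161 is 15 October 1582 CE (Gregorian); the target day is −130208 days from there, so JDN = 2168953.

2168953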